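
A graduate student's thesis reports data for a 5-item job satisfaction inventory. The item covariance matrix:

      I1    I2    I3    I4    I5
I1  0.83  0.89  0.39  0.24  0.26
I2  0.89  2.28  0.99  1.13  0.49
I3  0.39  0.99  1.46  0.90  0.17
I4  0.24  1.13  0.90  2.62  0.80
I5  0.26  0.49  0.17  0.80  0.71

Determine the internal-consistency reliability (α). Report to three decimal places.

α = 0.766

Σσᵢ² = 0.83 + 2.28 + 1.46 + 2.62 + 0.71 = 7.90
Σ_{i<j} σ_ij = 6.26
σ²_T = 7.90 + 2 × 6.26 = 20.42
α = (k/(k−1))·(1 − Σσᵢ²/σ²_T) = (5/4)·(1 − 7.90/20.42) = 0.766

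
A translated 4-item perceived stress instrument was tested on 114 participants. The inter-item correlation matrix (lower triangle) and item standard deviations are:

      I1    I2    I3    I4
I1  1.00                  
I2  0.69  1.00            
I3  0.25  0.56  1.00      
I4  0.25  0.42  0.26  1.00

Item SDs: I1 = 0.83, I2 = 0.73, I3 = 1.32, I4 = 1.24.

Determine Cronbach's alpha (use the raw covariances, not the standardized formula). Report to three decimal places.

Σσ²ᵢ = 0.83² + 0.73² + 1.32² + 1.24² = 4.5018
Covariances σ_ij = r_ij · s_i · s_j:
  σ(I1,I2) = 0.69 × 0.83 × 0.73 = 0.4181
  σ(I1,I3) = 0.25 × 0.83 × 1.32 = 0.2739
  σ(I1,I4) = 0.25 × 0.83 × 1.24 = 0.2573
  σ(I2,I3) = 0.56 × 0.73 × 1.32 = 0.5396
  σ(I2,I4) = 0.42 × 0.73 × 1.24 = 0.3802
  σ(I3,I4) = 0.26 × 1.32 × 1.24 = 0.4256
σ²_T = Σσ²ᵢ + 2·Σσ_ij = 4.5018 + 2 × 2.2947 = 9.0912
α = (4/3)·(1 − 4.5018/9.0912) = 0.673

Cronbach's alpha = 0.673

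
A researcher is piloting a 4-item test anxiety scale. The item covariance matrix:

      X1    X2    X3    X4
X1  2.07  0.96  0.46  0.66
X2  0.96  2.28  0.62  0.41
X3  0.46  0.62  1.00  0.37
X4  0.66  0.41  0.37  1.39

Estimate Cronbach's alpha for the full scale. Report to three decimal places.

Cronbach's alpha = 0.677

Σσᵢ² = 2.07 + 2.28 + 1.00 + 1.39 = 6.74
Sum of the distinct covariances = 3.48
σ²_T = 6.74 + 2 × 3.48 = 13.70
α = (k/(k−1))·(1 − Σσᵢ²/σ²_T) = (4/3)·(1 − 6.74/13.70) = 0.677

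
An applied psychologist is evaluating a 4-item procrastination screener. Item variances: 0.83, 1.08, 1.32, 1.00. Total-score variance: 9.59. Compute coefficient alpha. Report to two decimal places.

sum of item variances = 0.83 + 1.08 + 1.32 + 1.00 = 4.23
α = (k/(k−1))·(1 − sum of item variances/Var(T)) = (4/3)·(1 − 4.23/9.59) = 0.75

α = 0.75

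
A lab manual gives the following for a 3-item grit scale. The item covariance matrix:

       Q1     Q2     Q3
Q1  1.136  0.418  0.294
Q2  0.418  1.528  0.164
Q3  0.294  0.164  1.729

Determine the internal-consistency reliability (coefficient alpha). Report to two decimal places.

coefficient alpha = 0.43

Σσ²ᵢ = 1.136 + 1.528 + 1.729 = 4.393
Sum of the distinct covariances = 0.876
total variance = 4.393 + 2 × 0.876 = 6.145
α = (k/(k−1))·(1 − Σσ²ᵢ/total variance) = (3/2)·(1 − 4.393/6.145) = 0.43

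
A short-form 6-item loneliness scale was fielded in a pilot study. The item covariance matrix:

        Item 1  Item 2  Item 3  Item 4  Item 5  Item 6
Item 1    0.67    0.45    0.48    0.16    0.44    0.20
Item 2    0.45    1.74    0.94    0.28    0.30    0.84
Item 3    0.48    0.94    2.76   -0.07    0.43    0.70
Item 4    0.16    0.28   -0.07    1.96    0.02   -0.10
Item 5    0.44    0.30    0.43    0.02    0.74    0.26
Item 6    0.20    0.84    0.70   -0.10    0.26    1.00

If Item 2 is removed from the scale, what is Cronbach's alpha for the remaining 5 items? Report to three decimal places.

Cronbach's alpha = 0.518

Remaining items: Item 1, Item 3, Item 4, Item 5, Item 6 (k = 5).
Σσ²ᵢ = 0.67 + 2.76 + 1.96 + 0.74 + 1.00 = 7.13
Var(T) = 7.13 + 2 × 2.52 = 12.17
α (item deleted) = (5/4)·(1 − 7.13/12.17) = 0.518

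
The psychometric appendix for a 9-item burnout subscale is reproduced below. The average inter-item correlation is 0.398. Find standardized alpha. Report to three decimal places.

α = 0.856

Standardized α = k·r̄ / (1 + (k−1)·r̄) = 9 × 0.398 / (1 + 8 × 0.398)
  = 3.5820 / 4.1840 = 0.856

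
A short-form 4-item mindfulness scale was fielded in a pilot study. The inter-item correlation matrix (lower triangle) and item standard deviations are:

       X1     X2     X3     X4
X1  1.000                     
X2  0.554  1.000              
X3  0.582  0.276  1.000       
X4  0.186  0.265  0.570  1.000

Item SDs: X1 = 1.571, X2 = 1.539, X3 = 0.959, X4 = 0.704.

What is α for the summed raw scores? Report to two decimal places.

α = 0.70

Σσ²ᵢ = 1.571² + 1.539² + 0.959² + 0.704² = 6.2519
Covariances σ_ij = r_ij · s_i · s_j:
  σ(X1,X2) = 0.554 × 1.571 × 1.539 = 1.3394
  σ(X1,X3) = 0.582 × 1.571 × 0.959 = 0.8768
  σ(X1,X4) = 0.186 × 1.571 × 0.704 = 0.2057
  σ(X2,X3) = 0.276 × 1.539 × 0.959 = 0.4073
  σ(X2,X4) = 0.265 × 1.539 × 0.704 = 0.2871
  σ(X3,X4) = 0.570 × 0.959 × 0.704 = 0.3848
σ²_T = Σσ²ᵢ + 2·Σσ_ij = 6.2519 + 2 × 3.5011 = 13.2541
α = (4/3)·(1 − 6.2519/13.2541) = 0.70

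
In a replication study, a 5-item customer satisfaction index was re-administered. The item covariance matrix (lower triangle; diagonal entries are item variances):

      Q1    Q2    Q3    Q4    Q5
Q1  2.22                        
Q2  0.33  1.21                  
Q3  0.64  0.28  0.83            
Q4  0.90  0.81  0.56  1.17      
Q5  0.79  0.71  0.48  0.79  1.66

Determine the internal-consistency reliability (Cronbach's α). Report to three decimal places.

Cronbach's α = 0.799

ΣVar(i) = 2.22 + 1.21 + 0.83 + 1.17 + 1.66 = 7.09
Σ_{i<j} σ_ij = 6.29
total variance = 7.09 + 2 × 6.29 = 19.67
α = (k/(k−1))·(1 − ΣVar(i)/total variance) = (5/4)·(1 − 7.09/19.67) = 0.799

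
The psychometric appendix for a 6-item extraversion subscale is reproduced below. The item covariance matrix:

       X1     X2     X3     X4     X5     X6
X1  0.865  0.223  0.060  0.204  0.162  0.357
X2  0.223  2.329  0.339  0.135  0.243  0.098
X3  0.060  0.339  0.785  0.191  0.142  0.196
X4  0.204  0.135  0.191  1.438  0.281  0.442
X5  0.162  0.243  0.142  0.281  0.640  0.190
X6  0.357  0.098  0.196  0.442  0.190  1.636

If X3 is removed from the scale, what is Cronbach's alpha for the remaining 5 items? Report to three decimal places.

α = 0.504

Remaining items: X1, X2, X4, X5, X6 (k = 5).
ΣVar(i) = 0.865 + 2.329 + 1.438 + 0.640 + 1.636 = 6.908
Var(T) = 6.908 + 2 × 2.335 = 11.578
α (item deleted) = (5/4)·(1 − 6.908/11.578) = 0.504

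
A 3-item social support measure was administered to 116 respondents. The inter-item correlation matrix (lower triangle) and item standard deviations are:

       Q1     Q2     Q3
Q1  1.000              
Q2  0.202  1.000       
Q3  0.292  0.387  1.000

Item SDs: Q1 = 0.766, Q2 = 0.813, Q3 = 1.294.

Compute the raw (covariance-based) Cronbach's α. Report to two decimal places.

α = 0.54

Σσ²ᵢ = 0.766² + 0.813² + 1.294² = 2.9222
Covariances σ_ij = r_ij · s_i · s_j:
  σ(Q1,Q2) = 0.202 × 0.766 × 0.813 = 0.1258
  σ(Q1,Q3) = 0.292 × 0.766 × 1.294 = 0.2894
  σ(Q2,Q3) = 0.387 × 0.813 × 1.294 = 0.4071
σ²_T = Σσ²ᵢ + 2·Σσ_ij = 2.9222 + 2 × 0.8223 = 4.5668
α = (3/2)·(1 − 2.9222/4.5668) = 0.54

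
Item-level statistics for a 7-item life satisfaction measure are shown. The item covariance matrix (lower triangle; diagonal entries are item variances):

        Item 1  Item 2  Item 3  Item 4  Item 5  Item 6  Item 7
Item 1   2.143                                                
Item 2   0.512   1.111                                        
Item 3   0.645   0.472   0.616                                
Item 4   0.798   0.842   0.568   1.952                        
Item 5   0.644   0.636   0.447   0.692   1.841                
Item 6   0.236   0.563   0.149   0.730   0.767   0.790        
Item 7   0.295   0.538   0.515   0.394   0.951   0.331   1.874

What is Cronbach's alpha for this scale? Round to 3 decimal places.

α = 0.810

ΣVar(i) = 2.143 + 1.111 + 0.616 + 1.952 + 1.841 + 0.790 + 1.874 = 10.327
Σ_{i<j} σ_ij = 11.725
σ²_total = 10.327 + 2 × 11.725 = 33.777
α = (k/(k−1))·(1 − ΣVar(i)/σ²_total) = (7/6)·(1 − 10.327/33.777) = 0.810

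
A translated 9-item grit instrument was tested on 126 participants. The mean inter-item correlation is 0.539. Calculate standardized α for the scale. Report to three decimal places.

standardized α = 0.913

Standardized α = k·r̄ / (1 + (k−1)·r̄) = 9 × 0.539 / (1 + 8 × 0.539)
  = 4.8510 / 5.3120 = 0.913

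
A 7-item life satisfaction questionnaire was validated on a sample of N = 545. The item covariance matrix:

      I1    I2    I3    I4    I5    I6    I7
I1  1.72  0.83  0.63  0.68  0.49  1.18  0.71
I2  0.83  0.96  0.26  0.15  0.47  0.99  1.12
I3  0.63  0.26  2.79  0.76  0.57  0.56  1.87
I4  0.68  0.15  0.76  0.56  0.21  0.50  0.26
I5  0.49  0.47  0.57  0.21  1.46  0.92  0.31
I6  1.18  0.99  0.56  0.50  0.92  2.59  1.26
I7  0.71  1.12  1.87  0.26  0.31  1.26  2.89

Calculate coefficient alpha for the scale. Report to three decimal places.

ΣVar(i) = 1.72 + 0.96 + 2.79 + 0.56 + 1.46 + 2.59 + 2.89 = 12.97
Sum of the distinct covariances = 14.73
Var(T) = 12.97 + 2 × 14.73 = 42.43
α = (k/(k−1))·(1 − ΣVar(i)/Var(T)) = (7/6)·(1 − 12.97/42.43) = 0.810

coefficient alpha = 0.810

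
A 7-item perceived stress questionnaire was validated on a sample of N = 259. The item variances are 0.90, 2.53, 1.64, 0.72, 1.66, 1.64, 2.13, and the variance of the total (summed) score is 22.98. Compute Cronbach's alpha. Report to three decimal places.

α = 0.597

Σσᵢ² = 0.90 + 2.53 + 1.64 + 0.72 + 1.66 + 1.64 + 2.13 = 11.22
α = (k/(k−1))·(1 − Σσᵢ²/total variance) = (7/6)·(1 − 11.22/22.98) = 0.597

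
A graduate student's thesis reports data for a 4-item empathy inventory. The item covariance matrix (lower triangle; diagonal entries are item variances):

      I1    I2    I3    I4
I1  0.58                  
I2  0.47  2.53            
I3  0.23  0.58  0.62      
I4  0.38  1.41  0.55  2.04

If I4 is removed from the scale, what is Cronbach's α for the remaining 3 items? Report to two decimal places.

Remaining items: I1, I2, I3 (k = 3).
Σσᵢ² = 0.58 + 2.53 + 0.62 = 3.73
σ²_total = 3.73 + 2 × 1.28 = 6.29
α (item deleted) = (3/2)·(1 − 3.73/6.29) = 0.61

Cronbach's α = 0.61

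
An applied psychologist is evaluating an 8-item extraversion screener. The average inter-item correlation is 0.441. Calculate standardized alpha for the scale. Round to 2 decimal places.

Standardized α = k·r̄ / (1 + (k−1)·r̄) = 8 × 0.441 / (1 + 7 × 0.441)
  = 3.5280 / 4.0870 = 0.86

α = 0.86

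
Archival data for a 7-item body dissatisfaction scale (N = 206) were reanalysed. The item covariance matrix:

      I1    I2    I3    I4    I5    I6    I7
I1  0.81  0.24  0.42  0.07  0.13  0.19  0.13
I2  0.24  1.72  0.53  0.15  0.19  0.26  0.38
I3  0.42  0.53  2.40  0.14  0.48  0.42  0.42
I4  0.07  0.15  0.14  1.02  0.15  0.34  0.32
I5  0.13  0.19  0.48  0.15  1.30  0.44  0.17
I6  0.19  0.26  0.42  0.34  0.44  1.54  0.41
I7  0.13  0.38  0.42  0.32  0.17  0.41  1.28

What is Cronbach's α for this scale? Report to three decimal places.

Cronbach's α = 0.633

Σσᵢ² = 0.81 + 1.72 + 2.40 + 1.02 + 1.30 + 1.54 + 1.28 = 10.07
Sum of the distinct covariances = 5.98
Var(T) = 10.07 + 2 × 5.98 = 22.03
α = (k/(k−1))·(1 − Σσᵢ²/Var(T)) = (7/6)·(1 − 10.07/22.03) = 0.633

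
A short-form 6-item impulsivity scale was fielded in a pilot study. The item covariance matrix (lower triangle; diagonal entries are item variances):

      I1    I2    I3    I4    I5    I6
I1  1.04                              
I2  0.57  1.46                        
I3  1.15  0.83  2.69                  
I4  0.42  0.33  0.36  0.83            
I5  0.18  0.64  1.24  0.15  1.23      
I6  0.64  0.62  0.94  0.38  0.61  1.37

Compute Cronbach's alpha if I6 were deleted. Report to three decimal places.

α = 0.773

Remaining items: I1, I2, I3, I4, I5 (k = 5).
sum of item variances = 1.04 + 1.46 + 2.69 + 0.83 + 1.23 = 7.25
total variance = 7.25 + 2 × 5.87 = 18.99
α (item deleted) = (5/4)·(1 − 7.25/18.99) = 0.773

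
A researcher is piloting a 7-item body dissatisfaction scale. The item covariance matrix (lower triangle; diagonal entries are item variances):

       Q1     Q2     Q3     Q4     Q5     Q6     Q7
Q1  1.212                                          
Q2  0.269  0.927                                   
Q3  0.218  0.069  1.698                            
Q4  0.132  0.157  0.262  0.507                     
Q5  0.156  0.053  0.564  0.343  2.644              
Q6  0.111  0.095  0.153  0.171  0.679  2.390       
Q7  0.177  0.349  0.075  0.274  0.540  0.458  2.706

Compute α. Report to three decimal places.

α = 0.545

Σσᵢ² = 1.212 + 0.927 + 1.698 + 0.507 + 2.644 + 2.390 + 2.706 = 12.084
Sum of the distinct covariances = 5.305
total variance = 12.084 + 2 × 5.305 = 22.694
α = (k/(k−1))·(1 − Σσᵢ²/total variance) = (7/6)·(1 − 12.084/22.694) = 0.545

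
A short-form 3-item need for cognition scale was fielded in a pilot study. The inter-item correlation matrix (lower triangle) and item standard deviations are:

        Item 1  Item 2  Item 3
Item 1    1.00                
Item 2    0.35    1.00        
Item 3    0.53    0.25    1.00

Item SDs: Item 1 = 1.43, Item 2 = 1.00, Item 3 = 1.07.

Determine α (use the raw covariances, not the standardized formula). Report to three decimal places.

α = 0.645

Σσ²ᵢ = 1.43² + 1.00² + 1.07² = 4.1898
Covariances σ_ij = r_ij · s_i · s_j:
  σ(Item 1,Item 2) = 0.35 × 1.43 × 1.00 = 0.5005
  σ(Item 1,Item 3) = 0.53 × 1.43 × 1.07 = 0.8110
  σ(Item 2,Item 3) = 0.25 × 1.00 × 1.07 = 0.2675
σ²_T = Σσ²ᵢ + 2·Σσ_ij = 4.1898 + 2 × 1.5790 = 7.3478
α = (3/2)·(1 − 4.1898/7.3478) = 0.645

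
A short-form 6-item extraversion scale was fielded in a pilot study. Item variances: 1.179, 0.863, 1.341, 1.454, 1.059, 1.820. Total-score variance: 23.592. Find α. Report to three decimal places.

ΣVar(i) = 1.179 + 0.863 + 1.341 + 1.454 + 1.059 + 1.820 = 7.716
α = (k/(k−1))·(1 − ΣVar(i)/σ²_total) = (6/5)·(1 − 7.716/23.592) = 0.808

α = 0.808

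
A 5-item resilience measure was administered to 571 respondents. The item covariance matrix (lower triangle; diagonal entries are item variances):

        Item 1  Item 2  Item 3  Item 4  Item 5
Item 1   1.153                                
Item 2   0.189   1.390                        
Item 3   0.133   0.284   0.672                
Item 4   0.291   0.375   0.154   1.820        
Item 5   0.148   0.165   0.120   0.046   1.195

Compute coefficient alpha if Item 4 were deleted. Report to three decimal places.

Remaining items: Item 1, Item 2, Item 3, Item 5 (k = 4).
Σσ²ᵢ = 1.153 + 1.390 + 0.672 + 1.195 = 4.410
total variance = 4.410 + 2 × 1.039 = 6.488
α (item deleted) = (4/3)·(1 − 4.410/6.488) = 0.427

α = 0.427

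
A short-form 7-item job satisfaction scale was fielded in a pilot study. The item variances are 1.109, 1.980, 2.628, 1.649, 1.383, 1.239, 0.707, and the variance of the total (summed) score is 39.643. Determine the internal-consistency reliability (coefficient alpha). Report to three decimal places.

ΣVar(i) = 1.109 + 1.980 + 2.628 + 1.649 + 1.383 + 1.239 + 0.707 = 10.695
α = (k/(k−1))·(1 − ΣVar(i)/Var(T)) = (7/6)·(1 − 10.695/39.643) = 0.852

coefficient alpha = 0.852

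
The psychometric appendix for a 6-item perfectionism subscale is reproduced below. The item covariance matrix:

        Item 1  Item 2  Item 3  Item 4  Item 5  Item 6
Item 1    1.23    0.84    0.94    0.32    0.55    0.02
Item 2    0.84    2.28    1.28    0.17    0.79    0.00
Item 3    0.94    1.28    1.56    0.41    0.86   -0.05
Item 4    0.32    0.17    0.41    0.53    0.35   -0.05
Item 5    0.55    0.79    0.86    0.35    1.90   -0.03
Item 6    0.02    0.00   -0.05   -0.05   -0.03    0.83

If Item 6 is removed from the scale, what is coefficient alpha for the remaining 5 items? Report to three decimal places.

Remaining items: Item 1, Item 2, Item 3, Item 4, Item 5 (k = 5).
Σσᵢ² = 1.23 + 2.28 + 1.56 + 0.53 + 1.90 = 7.50
σ²_T = 7.50 + 2 × 6.51 = 20.52
α (item deleted) = (5/4)·(1 − 7.50/20.52) = 0.793

α = 0.793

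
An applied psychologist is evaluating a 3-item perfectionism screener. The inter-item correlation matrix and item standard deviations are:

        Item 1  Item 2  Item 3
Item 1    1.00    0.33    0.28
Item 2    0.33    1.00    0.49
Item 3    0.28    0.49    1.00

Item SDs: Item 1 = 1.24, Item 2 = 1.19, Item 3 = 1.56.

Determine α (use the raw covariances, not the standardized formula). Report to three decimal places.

Σσ²ᵢ = 1.24² + 1.19² + 1.56² = 5.3873
Covariances σ_ij = r_ij · s_i · s_j:
  σ(Item 1,Item 2) = 0.33 × 1.24 × 1.19 = 0.4869
  σ(Item 1,Item 3) = 0.28 × 1.24 × 1.56 = 0.5416
  σ(Item 2,Item 3) = 0.49 × 1.19 × 1.56 = 0.9096
σ²_T = Σσ²ᵢ + 2·Σσ_ij = 5.3873 + 2 × 1.9381 = 9.2635
α = (3/2)·(1 − 5.3873/9.2635) = 0.628

α = 0.628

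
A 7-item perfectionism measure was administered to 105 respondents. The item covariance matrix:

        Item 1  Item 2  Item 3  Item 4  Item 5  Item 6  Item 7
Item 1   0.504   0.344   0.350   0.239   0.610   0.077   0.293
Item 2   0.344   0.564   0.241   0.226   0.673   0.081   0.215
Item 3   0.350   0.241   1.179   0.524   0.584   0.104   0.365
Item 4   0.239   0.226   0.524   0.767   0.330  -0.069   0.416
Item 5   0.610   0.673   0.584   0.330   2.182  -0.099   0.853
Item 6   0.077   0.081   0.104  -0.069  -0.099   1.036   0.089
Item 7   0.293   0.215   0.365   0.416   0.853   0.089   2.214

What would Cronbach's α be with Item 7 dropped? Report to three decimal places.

α = 0.690

Remaining items: Item 1, Item 2, Item 3, Item 4, Item 5, Item 6 (k = 6).
Σσᵢ² = 0.504 + 0.564 + 1.179 + 0.767 + 2.182 + 1.036 = 6.232
σ²_total = 6.232 + 2 × 4.215 = 14.662
α (item deleted) = (6/5)·(1 − 6.232/14.662) = 0.690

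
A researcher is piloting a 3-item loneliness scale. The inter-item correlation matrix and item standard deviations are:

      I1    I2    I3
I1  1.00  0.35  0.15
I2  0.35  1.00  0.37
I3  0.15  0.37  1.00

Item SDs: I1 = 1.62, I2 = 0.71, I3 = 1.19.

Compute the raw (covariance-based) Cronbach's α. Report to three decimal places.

Cronbach's α = 0.460

Σσ²ᵢ = 1.62² + 0.71² + 1.19² = 4.5446
Covariances σ_ij = r_ij · s_i · s_j:
  σ(I1,I2) = 0.35 × 1.62 × 0.71 = 0.4026
  σ(I1,I3) = 0.15 × 1.62 × 1.19 = 0.2892
  σ(I2,I3) = 0.37 × 0.71 × 1.19 = 0.3126
σ²_T = Σσ²ᵢ + 2·Σσ_ij = 4.5446 + 2 × 1.0044 = 6.5534
α = (3/2)·(1 − 4.5446/6.5534) = 0.460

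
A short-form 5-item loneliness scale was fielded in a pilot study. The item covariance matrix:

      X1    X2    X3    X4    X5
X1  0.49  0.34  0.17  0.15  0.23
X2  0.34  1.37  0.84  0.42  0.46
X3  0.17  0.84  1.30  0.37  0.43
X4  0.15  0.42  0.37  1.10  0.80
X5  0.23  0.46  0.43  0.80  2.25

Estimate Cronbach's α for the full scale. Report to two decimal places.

Σσ²ᵢ = 0.49 + 1.37 + 1.30 + 1.10 + 2.25 = 6.51
Σ_{i<j} σ_ij = 4.21
σ²_total = 6.51 + 2 × 4.21 = 14.93
α = (k/(k−1))·(1 − Σσ²ᵢ/σ²_total) = (5/4)·(1 − 6.51/14.93) = 0.70

Cronbach's α = 0.70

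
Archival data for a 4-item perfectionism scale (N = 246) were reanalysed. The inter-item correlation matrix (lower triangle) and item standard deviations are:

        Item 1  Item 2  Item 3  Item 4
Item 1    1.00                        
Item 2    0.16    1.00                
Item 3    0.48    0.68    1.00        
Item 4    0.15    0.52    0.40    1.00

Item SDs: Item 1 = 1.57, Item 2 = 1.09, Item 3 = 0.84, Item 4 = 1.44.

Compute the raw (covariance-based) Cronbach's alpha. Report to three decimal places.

α = 0.662

Σσ²ᵢ = 1.57² + 1.09² + 0.84² + 1.44² = 6.4322
Covariances σ_ij = r_ij · s_i · s_j:
  σ(Item 1,Item 2) = 0.16 × 1.57 × 1.09 = 0.2738
  σ(Item 1,Item 3) = 0.48 × 1.57 × 0.84 = 0.6330
  σ(Item 1,Item 4) = 0.15 × 1.57 × 1.44 = 0.3391
  σ(Item 2,Item 3) = 0.68 × 1.09 × 0.84 = 0.6226
  σ(Item 2,Item 4) = 0.52 × 1.09 × 1.44 = 0.8162
  σ(Item 3,Item 4) = 0.40 × 0.84 × 1.44 = 0.4838
σ²_T = Σσ²ᵢ + 2·Σσ_ij = 6.4322 + 2 × 3.1685 = 12.7692
α = (4/3)·(1 − 6.4322/12.7692) = 0.662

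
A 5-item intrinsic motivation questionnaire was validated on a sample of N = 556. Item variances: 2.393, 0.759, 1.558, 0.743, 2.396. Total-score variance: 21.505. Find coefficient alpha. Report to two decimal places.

coefficient alpha = 0.79

sum of item variances = 2.393 + 0.759 + 1.558 + 0.743 + 2.396 = 7.849
α = (k/(k−1))·(1 − sum of item variances/σ²_total) = (5/4)·(1 − 7.849/21.505) = 0.79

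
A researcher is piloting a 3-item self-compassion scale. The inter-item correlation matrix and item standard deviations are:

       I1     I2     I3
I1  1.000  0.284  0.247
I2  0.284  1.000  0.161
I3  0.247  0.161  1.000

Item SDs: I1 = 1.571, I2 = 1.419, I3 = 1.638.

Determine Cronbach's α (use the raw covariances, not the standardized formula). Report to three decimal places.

α = 0.472

Σσ²ᵢ = 1.571² + 1.419² + 1.638² = 7.1646
Covariances σ_ij = r_ij · s_i · s_j:
  σ(I1,I2) = 0.284 × 1.571 × 1.419 = 0.6331
  σ(I1,I3) = 0.247 × 1.571 × 1.638 = 0.6356
  σ(I2,I3) = 0.161 × 1.419 × 1.638 = 0.3742
σ²_T = Σσ²ᵢ + 2·Σσ_ij = 7.1646 + 2 × 1.6429 = 10.4504
α = (3/2)·(1 − 7.1646/10.4504) = 0.472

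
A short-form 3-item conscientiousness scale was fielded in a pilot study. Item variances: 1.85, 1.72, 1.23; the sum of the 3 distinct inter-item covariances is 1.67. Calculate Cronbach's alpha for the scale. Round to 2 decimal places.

Σσᵢ² = 1.85 + 1.72 + 1.23 = 4.80
Sum of distinct covariances = 1.67
σ²_total = Σσᵢ² + 2·Σcov = 4.80 + 2 × 1.67 = 8.14
α = (3/2)·(1 − 4.80/8.14) = 0.62

Cronbach's alpha = 0.62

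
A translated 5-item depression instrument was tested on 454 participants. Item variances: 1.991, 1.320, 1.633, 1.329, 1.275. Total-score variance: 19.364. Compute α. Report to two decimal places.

ΣVar(i) = 1.991 + 1.320 + 1.633 + 1.329 + 1.275 = 7.548
α = (k/(k−1))·(1 − ΣVar(i)/total variance) = (5/4)·(1 − 7.548/19.364) = 0.76

α = 0.76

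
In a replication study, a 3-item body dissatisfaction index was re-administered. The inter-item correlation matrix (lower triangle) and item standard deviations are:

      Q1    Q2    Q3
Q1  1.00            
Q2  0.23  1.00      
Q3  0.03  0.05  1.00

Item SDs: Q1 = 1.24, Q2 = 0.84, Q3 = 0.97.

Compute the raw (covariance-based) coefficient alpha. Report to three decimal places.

Σσ²ᵢ = 1.24² + 0.84² + 0.97² = 3.1841
Covariances σ_ij = r_ij · s_i · s_j:
  σ(Q1,Q2) = 0.23 × 1.24 × 0.84 = 0.2396
  σ(Q1,Q3) = 0.03 × 1.24 × 0.97 = 0.0361
  σ(Q2,Q3) = 0.05 × 0.84 × 0.97 = 0.0407
σ²_T = Σσ²ᵢ + 2·Σσ_ij = 3.1841 + 2 × 0.3164 = 3.8169
α = (3/2)·(1 − 3.1841/3.8169) = 0.249

coefficient alpha = 0.249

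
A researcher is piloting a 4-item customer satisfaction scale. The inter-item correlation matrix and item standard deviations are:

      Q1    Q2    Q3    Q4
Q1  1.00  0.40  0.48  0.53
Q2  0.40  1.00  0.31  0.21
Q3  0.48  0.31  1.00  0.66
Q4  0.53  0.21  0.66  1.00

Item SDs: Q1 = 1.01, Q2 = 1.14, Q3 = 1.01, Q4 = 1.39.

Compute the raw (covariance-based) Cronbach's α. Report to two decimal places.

Σσ²ᵢ = 1.01² + 1.14² + 1.01² + 1.39² = 5.2719
Covariances σ_ij = r_ij · s_i · s_j:
  σ(Q1,Q2) = 0.40 × 1.01 × 1.14 = 0.4606
  σ(Q1,Q3) = 0.48 × 1.01 × 1.01 = 0.4896
  σ(Q1,Q4) = 0.53 × 1.01 × 1.39 = 0.7441
  σ(Q2,Q3) = 0.31 × 1.14 × 1.01 = 0.3569
  σ(Q2,Q4) = 0.21 × 1.14 × 1.39 = 0.3328
  σ(Q3,Q4) = 0.66 × 1.01 × 1.39 = 0.9266
σ²_T = Σσ²ᵢ + 2·Σσ_ij = 5.2719 + 2 × 3.3106 = 11.8931
α = (4/3)·(1 − 5.2719/11.8931) = 0.74

Cronbach's α = 0.74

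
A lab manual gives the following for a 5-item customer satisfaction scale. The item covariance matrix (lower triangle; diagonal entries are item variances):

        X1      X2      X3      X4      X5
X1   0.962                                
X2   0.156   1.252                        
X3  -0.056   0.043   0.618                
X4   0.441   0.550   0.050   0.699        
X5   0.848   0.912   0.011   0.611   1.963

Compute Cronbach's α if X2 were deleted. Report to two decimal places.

Remaining items: X1, X3, X4, X5 (k = 4).
Σσᵢ² = 0.962 + 0.618 + 0.699 + 1.963 = 4.242
σ²_T = 4.242 + 2 × 1.905 = 8.052
α (item deleted) = (4/3)·(1 − 4.242/8.052) = 0.63

α = 0.63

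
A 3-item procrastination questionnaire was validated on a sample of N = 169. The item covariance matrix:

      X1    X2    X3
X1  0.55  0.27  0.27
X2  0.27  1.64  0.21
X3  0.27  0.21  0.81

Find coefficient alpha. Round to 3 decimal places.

ΣVar(i) = 0.55 + 1.64 + 0.81 = 3.00
Sum of off-diagonal covariances = 0.75
σ²_total = 3.00 + 2 × 0.75 = 4.50
α = (k/(k−1))·(1 − ΣVar(i)/σ²_total) = (3/2)·(1 − 3.00/4.50) = 0.500

coefficient alpha = 0.500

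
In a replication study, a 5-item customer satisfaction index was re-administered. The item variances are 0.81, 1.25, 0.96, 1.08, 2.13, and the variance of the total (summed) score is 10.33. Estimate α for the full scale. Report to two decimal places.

α = 0.50

sum of item variances = 0.81 + 1.25 + 0.96 + 1.08 + 2.13 = 6.23
α = (k/(k−1))·(1 − sum of item variances/σ²_total) = (5/4)·(1 − 6.23/10.33) = 0.50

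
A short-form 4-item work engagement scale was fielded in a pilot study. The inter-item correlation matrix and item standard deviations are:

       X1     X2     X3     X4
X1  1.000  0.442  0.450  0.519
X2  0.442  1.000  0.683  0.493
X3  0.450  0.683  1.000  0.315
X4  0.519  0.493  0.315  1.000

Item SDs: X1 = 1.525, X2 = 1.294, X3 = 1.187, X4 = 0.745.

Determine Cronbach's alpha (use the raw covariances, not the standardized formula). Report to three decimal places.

Cronbach's alpha = 0.770

Σσ²ᵢ = 1.525² + 1.294² + 1.187² + 0.745² = 5.9641
Covariances σ_ij = r_ij · s_i · s_j:
  σ(X1,X2) = 0.442 × 1.525 × 1.294 = 0.8722
  σ(X1,X3) = 0.450 × 1.525 × 1.187 = 0.8146
  σ(X1,X4) = 0.519 × 1.525 × 0.745 = 0.5896
  σ(X2,X3) = 0.683 × 1.294 × 1.187 = 1.0491
  σ(X2,X4) = 0.493 × 1.294 × 0.745 = 0.4753
  σ(X3,X4) = 0.315 × 1.187 × 0.745 = 0.2786
σ²_T = Σσ²ᵢ + 2·Σσ_ij = 5.9641 + 2 × 4.0794 = 14.1229
α = (4/3)·(1 − 5.9641/14.1229) = 0.770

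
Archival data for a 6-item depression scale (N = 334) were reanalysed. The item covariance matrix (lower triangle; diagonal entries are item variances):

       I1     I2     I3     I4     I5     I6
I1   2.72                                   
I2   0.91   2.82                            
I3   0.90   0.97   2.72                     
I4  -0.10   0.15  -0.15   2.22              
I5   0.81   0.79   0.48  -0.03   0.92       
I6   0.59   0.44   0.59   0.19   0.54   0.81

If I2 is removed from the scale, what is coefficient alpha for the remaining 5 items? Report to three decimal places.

coefficient alpha = 0.561

Remaining items: I1, I3, I4, I5, I6 (k = 5).
Σσ²ᵢ = 2.72 + 2.72 + 2.22 + 0.92 + 0.81 = 9.39
σ²_T = 9.39 + 2 × 3.82 = 17.03
α (item deleted) = (5/4)·(1 − 9.39/17.03) = 0.561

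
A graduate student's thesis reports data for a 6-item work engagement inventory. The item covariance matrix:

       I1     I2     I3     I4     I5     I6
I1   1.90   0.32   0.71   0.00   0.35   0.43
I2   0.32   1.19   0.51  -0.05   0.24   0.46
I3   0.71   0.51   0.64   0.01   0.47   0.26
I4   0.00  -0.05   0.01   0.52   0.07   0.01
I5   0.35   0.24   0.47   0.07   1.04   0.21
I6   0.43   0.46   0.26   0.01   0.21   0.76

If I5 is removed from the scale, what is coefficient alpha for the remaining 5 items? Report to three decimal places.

α = 0.644

Remaining items: I1, I2, I3, I4, I6 (k = 5).
Σσᵢ² = 1.90 + 1.19 + 0.64 + 0.52 + 0.76 = 5.01
Var(T) = 5.01 + 2 × 2.66 = 10.33
α (item deleted) = (5/4)·(1 − 5.01/10.33) = 0.644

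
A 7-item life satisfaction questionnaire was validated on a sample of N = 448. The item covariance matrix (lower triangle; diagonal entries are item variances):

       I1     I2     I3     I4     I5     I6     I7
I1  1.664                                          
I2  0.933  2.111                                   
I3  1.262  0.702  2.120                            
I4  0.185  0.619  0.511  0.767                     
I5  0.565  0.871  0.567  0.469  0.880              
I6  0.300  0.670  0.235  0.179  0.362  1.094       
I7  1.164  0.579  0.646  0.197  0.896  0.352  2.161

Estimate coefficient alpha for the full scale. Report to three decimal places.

α = 0.810

Σσ²ᵢ = 1.664 + 2.111 + 2.120 + 0.767 + 0.880 + 1.094 + 2.161 = 10.797
Σ_{i<j} σ_ij = 12.264
σ²_T = 10.797 + 2 × 12.264 = 35.325
α = (k/(k−1))·(1 − Σσ²ᵢ/σ²_T) = (7/6)·(1 − 10.797/35.325) = 0.810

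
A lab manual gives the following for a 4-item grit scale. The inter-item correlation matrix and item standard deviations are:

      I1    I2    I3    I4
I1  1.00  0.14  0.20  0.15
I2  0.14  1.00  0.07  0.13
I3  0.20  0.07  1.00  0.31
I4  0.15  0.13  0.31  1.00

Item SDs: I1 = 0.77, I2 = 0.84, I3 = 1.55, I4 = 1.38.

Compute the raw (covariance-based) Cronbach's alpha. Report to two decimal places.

Cronbach's alpha = 0.44

Σσ²ᵢ = 0.77² + 0.84² + 1.55² + 1.38² = 5.6054
Covariances σ_ij = r_ij · s_i · s_j:
  σ(I1,I2) = 0.14 × 0.77 × 0.84 = 0.0906
  σ(I1,I3) = 0.20 × 0.77 × 1.55 = 0.2387
  σ(I1,I4) = 0.15 × 0.77 × 1.38 = 0.1594
  σ(I2,I3) = 0.07 × 0.84 × 1.55 = 0.0911
  σ(I2,I4) = 0.13 × 0.84 × 1.38 = 0.1507
  σ(I3,I4) = 0.31 × 1.55 × 1.38 = 0.6631
σ²_T = Σσ²ᵢ + 2·Σσ_ij = 5.6054 + 2 × 1.3936 = 8.3926
α = (4/3)·(1 − 5.6054/8.3926) = 0.44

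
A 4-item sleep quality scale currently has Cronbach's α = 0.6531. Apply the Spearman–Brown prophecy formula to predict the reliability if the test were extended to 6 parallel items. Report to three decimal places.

predicted reliability = 0.738

Length factor m = 6/4 = 1.5000
α' = m·α / (1 + (m−1)·α)
   = 6/4 × 0.6531 / (1 + (6/4 − 1) × 0.6531)
   = 0.9797 / 1.3266 = 0.738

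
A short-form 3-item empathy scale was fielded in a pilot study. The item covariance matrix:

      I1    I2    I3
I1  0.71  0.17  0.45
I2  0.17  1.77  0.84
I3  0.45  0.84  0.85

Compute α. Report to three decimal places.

α = 0.701

Σσᵢ² = 0.71 + 1.77 + 0.85 = 3.33
Σ_{i<j} σ_ij = 1.46
σ²_total = 3.33 + 2 × 1.46 = 6.25
α = (k/(k−1))·(1 − Σσᵢ²/σ²_total) = (3/2)·(1 − 3.33/6.25) = 0.701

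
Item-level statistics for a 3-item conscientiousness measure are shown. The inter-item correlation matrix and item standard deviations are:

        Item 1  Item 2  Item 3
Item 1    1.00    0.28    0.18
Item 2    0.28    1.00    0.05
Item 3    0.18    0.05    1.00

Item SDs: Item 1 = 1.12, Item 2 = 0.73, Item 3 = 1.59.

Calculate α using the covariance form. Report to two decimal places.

α = 0.33

Σσ²ᵢ = 1.12² + 0.73² + 1.59² = 4.3154
Covariances σ_ij = r_ij · s_i · s_j:
  σ(Item 1,Item 2) = 0.28 × 1.12 × 0.73 = 0.2289
  σ(Item 1,Item 3) = 0.18 × 1.12 × 1.59 = 0.3205
  σ(Item 2,Item 3) = 0.05 × 0.73 × 1.59 = 0.0580
σ²_T = Σσ²ᵢ + 2·Σσ_ij = 4.3154 + 2 × 0.6074 = 5.5302
α = (3/2)·(1 − 4.3154/5.5302) = 0.33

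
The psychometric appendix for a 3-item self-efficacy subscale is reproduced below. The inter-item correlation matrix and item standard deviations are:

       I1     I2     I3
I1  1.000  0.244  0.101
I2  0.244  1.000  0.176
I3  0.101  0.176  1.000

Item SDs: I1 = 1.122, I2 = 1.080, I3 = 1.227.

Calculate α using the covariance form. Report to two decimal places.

α = 0.38

Σσ²ᵢ = 1.122² + 1.080² + 1.227² = 3.9308
Covariances σ_ij = r_ij · s_i · s_j:
  σ(I1,I2) = 0.244 × 1.122 × 1.080 = 0.2957
  σ(I1,I3) = 0.101 × 1.122 × 1.227 = 0.1390
  σ(I2,I3) = 0.176 × 1.080 × 1.227 = 0.2332
σ²_T = Σσ²ᵢ + 2·Σσ_ij = 3.9308 + 2 × 0.6679 = 5.2666
α = (3/2)·(1 − 3.9308/5.2666) = 0.38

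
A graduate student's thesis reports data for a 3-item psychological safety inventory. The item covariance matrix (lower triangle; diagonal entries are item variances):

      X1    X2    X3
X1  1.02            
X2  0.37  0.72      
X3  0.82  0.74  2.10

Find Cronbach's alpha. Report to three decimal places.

Σσ²ᵢ = 1.02 + 0.72 + 2.10 = 3.84
Sum of off-diagonal covariances = 1.93
σ²_total = 3.84 + 2 × 1.93 = 7.70
α = (k/(k−1))·(1 − Σσ²ᵢ/σ²_total) = (3/2)·(1 − 3.84/7.70) = 0.752

α = 0.752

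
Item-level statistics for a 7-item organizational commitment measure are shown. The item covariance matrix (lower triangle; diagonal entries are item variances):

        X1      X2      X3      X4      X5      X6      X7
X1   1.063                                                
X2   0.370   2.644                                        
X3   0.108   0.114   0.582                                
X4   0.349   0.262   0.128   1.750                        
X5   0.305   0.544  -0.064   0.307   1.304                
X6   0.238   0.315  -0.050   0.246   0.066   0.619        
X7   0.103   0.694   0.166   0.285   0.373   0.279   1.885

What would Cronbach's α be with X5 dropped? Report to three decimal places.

α = 0.549

Remaining items: X1, X2, X3, X4, X6, X7 (k = 6).
Σσᵢ² = 1.063 + 2.644 + 0.582 + 1.750 + 0.619 + 1.885 = 8.543
σ²_T = 8.543 + 2 × 3.607 = 15.757
α (item deleted) = (6/5)·(1 − 8.543/15.757) = 0.549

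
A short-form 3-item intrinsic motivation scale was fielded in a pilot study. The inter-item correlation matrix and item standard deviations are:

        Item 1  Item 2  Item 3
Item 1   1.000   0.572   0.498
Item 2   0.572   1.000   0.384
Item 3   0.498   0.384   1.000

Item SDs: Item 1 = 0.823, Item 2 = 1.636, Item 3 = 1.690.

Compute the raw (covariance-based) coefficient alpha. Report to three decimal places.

Σσ²ᵢ = 0.823² + 1.636² + 1.690² = 6.2099
Covariances σ_ij = r_ij · s_i · s_j:
  σ(Item 1,Item 2) = 0.572 × 0.823 × 1.636 = 0.7702
  σ(Item 1,Item 3) = 0.498 × 0.823 × 1.690 = 0.6927
  σ(Item 2,Item 3) = 0.384 × 1.636 × 1.690 = 1.0617
σ²_T = Σσ²ᵢ + 2·Σσ_ij = 6.2099 + 2 × 2.5246 = 11.2591
α = (3/2)·(1 − 6.2099/11.2591) = 0.673

coefficient alpha = 0.673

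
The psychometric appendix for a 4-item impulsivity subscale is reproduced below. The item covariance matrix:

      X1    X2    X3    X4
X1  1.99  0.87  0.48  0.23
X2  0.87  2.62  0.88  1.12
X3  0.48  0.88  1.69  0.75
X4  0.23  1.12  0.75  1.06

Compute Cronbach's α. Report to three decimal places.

α = 0.721

sum of item variances = 1.99 + 2.62 + 1.69 + 1.06 = 7.36
Σ_{i<j} σ_ij = 4.33
σ²_total = 7.36 + 2 × 4.33 = 16.02
α = (k/(k−1))·(1 − sum of item variances/σ²_total) = (4/3)·(1 − 7.36/16.02) = 0.721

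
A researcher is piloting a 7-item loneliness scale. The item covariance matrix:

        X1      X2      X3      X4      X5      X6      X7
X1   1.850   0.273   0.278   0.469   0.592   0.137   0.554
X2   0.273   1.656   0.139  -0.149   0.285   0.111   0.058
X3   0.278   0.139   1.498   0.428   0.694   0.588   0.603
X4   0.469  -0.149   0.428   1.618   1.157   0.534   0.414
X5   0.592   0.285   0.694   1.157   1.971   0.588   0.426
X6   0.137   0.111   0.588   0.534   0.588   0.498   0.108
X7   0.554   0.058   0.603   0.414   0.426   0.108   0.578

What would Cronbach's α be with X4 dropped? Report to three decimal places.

Remaining items: X1, X2, X3, X5, X6, X7 (k = 6).
Σσ²ᵢ = 1.850 + 1.656 + 1.498 + 1.971 + 0.498 + 0.578 = 8.051
σ²_total = 8.051 + 2 × 5.434 = 18.919
α (item deleted) = (6/5)·(1 − 8.051/18.919) = 0.689

α = 0.689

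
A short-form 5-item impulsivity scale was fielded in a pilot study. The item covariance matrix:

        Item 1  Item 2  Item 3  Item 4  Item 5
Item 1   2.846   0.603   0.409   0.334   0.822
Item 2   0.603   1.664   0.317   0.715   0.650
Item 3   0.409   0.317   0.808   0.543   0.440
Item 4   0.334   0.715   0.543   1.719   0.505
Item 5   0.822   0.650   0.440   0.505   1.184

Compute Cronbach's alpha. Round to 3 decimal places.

sum of item variances = 2.846 + 1.664 + 0.808 + 1.719 + 1.184 = 8.221
Sum of the distinct covariances = 5.338
Var(T) = 8.221 + 2 × 5.338 = 18.897
α = (k/(k−1))·(1 − sum of item variances/Var(T)) = (5/4)·(1 − 8.221/18.897) = 0.706

α = 0.706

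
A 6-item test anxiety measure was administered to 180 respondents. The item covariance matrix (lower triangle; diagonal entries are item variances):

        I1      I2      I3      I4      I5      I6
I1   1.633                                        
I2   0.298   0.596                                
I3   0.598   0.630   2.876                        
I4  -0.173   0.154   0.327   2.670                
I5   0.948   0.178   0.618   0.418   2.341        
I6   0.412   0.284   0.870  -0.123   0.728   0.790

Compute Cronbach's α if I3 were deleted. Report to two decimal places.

Remaining items: I1, I2, I4, I5, I6 (k = 5).
ΣVar(i) = 1.633 + 0.596 + 2.670 + 2.341 + 0.790 = 8.030
σ²_T = 8.030 + 2 × 3.124 = 14.278
α (item deleted) = (5/4)·(1 − 8.030/14.278) = 0.55

α = 0.55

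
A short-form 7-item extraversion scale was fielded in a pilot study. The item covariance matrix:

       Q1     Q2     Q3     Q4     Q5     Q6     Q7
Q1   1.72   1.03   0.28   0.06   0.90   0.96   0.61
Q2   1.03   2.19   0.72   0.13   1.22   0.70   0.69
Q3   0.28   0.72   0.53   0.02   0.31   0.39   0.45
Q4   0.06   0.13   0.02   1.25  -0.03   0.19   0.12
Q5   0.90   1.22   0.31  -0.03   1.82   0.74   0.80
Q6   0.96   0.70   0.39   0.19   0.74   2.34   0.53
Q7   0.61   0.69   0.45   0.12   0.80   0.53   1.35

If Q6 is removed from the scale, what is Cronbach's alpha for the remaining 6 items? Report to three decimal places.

Remaining items: Q1, Q2, Q3, Q4, Q5, Q7 (k = 6).
sum of item variances = 1.72 + 2.19 + 0.53 + 1.25 + 1.82 + 1.35 = 8.86
total variance = 8.86 + 2 × 7.31 = 23.48
α (item deleted) = (6/5)·(1 − 8.86/23.48) = 0.747

Cronbach's alpha = 0.747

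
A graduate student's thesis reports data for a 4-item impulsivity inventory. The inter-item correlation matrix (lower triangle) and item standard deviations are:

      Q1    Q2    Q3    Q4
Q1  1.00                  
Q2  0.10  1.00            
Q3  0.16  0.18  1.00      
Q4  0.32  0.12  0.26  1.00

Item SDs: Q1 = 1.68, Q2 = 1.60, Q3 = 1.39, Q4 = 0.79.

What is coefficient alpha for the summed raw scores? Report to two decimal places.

coefficient alpha = 0.43

Σσ²ᵢ = 1.68² + 1.60² + 1.39² + 0.79² = 7.9386
Covariances σ_ij = r_ij · s_i · s_j:
  σ(Q1,Q2) = 0.10 × 1.68 × 1.60 = 0.2688
  σ(Q1,Q3) = 0.16 × 1.68 × 1.39 = 0.3736
  σ(Q1,Q4) = 0.32 × 1.68 × 0.79 = 0.4247
  σ(Q2,Q3) = 0.18 × 1.60 × 1.39 = 0.4003
  σ(Q2,Q4) = 0.12 × 1.60 × 0.79 = 0.1517
  σ(Q3,Q4) = 0.26 × 1.39 × 0.79 = 0.2855
σ²_T = Σσ²ᵢ + 2·Σσ_ij = 7.9386 + 2 × 1.9046 = 11.7478
α = (4/3)·(1 − 7.9386/11.7478) = 0.43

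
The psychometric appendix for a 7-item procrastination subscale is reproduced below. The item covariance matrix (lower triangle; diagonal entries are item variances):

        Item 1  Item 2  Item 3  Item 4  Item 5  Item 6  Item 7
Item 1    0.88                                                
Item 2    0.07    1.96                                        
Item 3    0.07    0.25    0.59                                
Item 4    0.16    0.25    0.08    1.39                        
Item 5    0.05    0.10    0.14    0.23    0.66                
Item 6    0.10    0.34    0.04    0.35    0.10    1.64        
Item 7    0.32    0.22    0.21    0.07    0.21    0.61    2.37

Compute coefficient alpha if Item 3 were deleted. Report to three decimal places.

Remaining items: Item 1, Item 2, Item 4, Item 5, Item 6, Item 7 (k = 6).
sum of item variances = 0.88 + 1.96 + 1.39 + 0.66 + 1.64 + 2.37 = 8.90
σ²_total = 8.90 + 2 × 3.18 = 15.26
α (item deleted) = (6/5)·(1 − 8.90/15.26) = 0.500

α = 0.500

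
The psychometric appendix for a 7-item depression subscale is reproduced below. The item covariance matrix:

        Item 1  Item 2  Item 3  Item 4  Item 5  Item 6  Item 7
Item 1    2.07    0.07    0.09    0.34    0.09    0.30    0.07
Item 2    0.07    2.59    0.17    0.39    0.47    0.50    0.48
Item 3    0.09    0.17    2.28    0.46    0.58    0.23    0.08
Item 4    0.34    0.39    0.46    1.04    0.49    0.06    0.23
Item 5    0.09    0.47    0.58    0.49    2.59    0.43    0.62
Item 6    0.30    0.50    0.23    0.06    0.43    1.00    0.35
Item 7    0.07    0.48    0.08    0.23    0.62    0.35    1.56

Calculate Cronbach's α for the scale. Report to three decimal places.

sum of item variances = 2.07 + 2.59 + 2.28 + 1.04 + 2.59 + 1.00 + 1.56 = 13.13
Σ_{i<j} σ_ij = 6.50
Var(T) = 13.13 + 2 × 6.50 = 26.13
α = (k/(k−1))·(1 − sum of item variances/Var(T)) = (7/6)·(1 − 13.13/26.13) = 0.580

α = 0.580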